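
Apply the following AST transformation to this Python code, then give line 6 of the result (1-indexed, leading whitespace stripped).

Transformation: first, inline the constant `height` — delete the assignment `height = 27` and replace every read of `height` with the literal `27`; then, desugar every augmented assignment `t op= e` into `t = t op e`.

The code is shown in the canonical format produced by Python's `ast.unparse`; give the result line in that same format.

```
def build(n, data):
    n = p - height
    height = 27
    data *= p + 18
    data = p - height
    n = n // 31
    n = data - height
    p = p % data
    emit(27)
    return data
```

Transformed code:
def build(n, data):
    n = p - 27
    data = data * (p + 18)
    data = p - 27
    n = n // 31
    n = data - 27
    p = p % data
    emit(27)
    return data

n = data - 27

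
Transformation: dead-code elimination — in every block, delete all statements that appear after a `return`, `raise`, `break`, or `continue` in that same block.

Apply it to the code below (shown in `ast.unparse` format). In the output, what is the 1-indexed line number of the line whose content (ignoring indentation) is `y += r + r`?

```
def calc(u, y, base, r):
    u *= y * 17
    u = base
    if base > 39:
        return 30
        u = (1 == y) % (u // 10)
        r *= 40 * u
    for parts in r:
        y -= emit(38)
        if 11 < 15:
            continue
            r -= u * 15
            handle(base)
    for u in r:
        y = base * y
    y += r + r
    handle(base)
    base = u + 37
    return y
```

12

Transformed code:
def calc(u, y, base, r):
    u *= y * 17
    u = base
    if base > 39:
        return 30
    for parts in r:
        y -= emit(38)
        if 11 < 15:
            continue
    for u in r:
        y = base * y
    y += r + r
    handle(base)
    base = u + 37
    return y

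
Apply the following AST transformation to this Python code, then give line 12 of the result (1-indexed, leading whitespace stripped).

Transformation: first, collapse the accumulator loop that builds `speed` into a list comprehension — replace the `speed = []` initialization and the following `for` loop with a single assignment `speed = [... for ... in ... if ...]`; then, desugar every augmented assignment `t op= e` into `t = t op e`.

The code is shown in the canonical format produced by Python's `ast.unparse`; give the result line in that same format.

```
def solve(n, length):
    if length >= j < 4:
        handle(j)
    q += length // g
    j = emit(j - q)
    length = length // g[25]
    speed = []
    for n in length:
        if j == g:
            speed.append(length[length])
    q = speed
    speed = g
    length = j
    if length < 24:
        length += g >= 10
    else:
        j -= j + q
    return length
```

Transformed code:
def solve(n, length):
    if length >= j < 4:
        handle(j)
    q = q + length // g
    j = emit(j - q)
    length = length // g[25]
    speed = [length[length] for n in length if j == g]
    q = speed
    speed = g
    length = j
    if length < 24:
        length = length + (g >= 10)
    else:
        j = j - (j + q)
    return length

length = length + (g >= 10)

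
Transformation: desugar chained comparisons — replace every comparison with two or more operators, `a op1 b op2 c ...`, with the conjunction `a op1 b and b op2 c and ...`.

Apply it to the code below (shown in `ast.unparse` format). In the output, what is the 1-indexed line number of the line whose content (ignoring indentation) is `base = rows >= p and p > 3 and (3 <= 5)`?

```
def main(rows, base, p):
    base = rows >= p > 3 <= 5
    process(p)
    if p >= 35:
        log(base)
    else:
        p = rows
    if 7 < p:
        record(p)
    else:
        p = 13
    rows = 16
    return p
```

2

Transformed code:
def main(rows, base, p):
    base = rows >= p and p > 3 and (3 <= 5)
    process(p)
    if p >= 35:
        log(base)
    else:
        p = rows
    if 7 < p:
        record(p)
    else:
        p = 13
    rows = 16
    return p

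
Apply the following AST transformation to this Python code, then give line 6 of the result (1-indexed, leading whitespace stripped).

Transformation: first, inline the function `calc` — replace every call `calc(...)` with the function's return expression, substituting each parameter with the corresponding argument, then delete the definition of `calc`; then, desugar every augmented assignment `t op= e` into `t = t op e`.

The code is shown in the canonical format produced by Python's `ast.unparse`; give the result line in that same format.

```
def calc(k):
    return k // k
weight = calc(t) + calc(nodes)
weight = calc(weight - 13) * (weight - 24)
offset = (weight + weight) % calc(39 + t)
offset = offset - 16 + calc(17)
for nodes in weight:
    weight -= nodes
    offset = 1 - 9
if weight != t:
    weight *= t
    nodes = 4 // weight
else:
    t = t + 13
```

Transformed code:
weight = t // t + nodes // nodes
weight = (weight - 13) // (weight - 13) * (weight - 24)
offset = (weight + weight) % ((39 + t) // (39 + t))
offset = offset - 16 + 17 // 17
for nodes in weight:
    weight = weight - nodes
    offset = 1 - 9
if weight != t:
    weight = weight * t
    nodes = 4 // weight
else:
    t = t + 13

weight = weight - nodes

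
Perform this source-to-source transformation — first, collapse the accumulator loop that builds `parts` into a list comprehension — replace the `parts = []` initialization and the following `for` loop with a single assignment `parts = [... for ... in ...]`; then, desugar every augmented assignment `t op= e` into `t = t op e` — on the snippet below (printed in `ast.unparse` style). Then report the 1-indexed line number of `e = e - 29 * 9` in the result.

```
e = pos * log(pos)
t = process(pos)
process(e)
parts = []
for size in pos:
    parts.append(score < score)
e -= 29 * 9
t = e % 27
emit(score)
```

Transformed code:
e = pos * log(pos)
t = process(pos)
process(e)
parts = [score < score for size in pos]
e = e - 29 * 9
t = e % 27
emit(score)

5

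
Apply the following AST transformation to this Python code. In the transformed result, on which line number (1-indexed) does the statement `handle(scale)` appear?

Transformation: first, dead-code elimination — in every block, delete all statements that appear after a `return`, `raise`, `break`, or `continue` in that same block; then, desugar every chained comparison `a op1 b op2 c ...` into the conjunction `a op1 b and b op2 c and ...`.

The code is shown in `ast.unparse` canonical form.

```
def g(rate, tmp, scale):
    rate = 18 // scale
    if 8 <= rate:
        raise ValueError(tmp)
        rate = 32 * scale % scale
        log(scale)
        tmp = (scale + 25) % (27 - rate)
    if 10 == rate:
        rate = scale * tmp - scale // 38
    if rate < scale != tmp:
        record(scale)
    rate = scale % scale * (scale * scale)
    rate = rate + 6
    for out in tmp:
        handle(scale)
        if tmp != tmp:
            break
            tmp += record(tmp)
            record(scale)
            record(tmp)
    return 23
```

Transformed code:
def g(rate, tmp, scale):
    rate = 18 // scale
    if 8 <= rate:
        raise ValueError(tmp)
    if 10 == rate:
        rate = scale * tmp - scale // 38
    if rate < scale and scale != tmp:
        record(scale)
    rate = scale % scale * (scale * scale)
    rate = rate + 6
    for out in tmp:
        handle(scale)
        if tmp != tmp:
            break
    return 23

12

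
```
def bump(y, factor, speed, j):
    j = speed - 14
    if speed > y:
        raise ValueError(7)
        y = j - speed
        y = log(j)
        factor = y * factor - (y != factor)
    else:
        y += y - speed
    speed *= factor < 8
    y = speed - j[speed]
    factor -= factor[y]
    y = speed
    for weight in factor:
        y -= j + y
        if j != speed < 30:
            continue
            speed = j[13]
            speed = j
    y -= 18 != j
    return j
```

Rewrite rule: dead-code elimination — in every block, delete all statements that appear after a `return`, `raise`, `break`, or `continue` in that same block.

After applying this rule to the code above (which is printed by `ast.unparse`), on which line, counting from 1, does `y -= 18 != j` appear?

Transformed code:
def bump(y, factor, speed, j):
    j = speed - 14
    if speed > y:
        raise ValueError(7)
    else:
        y += y - speed
    speed *= factor < 8
    y = speed - j[speed]
    factor -= factor[y]
    y = speed
    for weight in factor:
        y -= j + y
        if j != speed < 30:
            continue
    y -= 18 != j
    return j

15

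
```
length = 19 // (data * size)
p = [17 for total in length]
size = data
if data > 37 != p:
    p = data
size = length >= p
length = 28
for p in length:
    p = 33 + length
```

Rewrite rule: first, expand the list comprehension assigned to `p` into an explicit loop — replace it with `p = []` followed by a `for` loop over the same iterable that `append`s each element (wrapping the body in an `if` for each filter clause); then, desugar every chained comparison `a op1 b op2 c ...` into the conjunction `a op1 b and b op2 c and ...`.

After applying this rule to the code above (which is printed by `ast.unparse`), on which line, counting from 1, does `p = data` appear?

Transformed code:
length = 19 // (data * size)
p = []
for total in length:
    p.append(17)
size = data
if data > 37 and 37 != p:
    p = data
size = length >= p
length = 28
for p in length:
    p = 33 + length

7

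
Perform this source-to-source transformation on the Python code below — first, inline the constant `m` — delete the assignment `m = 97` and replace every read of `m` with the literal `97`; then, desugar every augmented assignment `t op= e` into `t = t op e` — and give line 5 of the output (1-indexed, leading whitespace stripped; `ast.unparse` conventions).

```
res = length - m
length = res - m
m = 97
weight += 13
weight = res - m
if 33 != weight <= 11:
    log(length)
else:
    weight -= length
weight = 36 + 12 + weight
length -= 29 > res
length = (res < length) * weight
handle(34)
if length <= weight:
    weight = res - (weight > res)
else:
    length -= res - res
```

Transformed code:
res = length - 97
length = res - 97
weight = weight + 13
weight = res - 97
if 33 != weight <= 11:
    log(length)
else:
    weight = weight - length
weight = 36 + 12 + weight
length = length - (29 > res)
length = (res < length) * weight
handle(34)
if length <= weight:
    weight = res - (weight > res)
else:
    length = length - (res - res)

if 33 != weight <= 11:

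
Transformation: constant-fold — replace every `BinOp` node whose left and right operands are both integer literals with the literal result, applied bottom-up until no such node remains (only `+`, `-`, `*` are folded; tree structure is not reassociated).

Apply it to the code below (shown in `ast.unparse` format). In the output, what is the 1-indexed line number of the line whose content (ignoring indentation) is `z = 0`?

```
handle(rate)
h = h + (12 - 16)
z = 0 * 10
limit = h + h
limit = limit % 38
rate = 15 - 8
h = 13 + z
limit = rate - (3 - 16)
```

3

Transformed code:
handle(rate)
h = h + -4
z = 0
limit = h + h
limit = limit % 38
rate = 7
h = 13 + z
limit = rate - -13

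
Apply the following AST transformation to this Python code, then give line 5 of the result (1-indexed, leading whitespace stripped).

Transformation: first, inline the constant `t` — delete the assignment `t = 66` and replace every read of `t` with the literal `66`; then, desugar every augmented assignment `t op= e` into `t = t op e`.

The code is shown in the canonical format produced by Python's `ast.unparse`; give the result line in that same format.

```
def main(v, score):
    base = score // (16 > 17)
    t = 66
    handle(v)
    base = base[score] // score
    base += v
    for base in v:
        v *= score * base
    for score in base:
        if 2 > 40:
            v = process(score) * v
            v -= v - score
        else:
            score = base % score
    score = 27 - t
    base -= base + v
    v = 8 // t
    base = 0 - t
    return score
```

base = base + v

Transformed code:
def main(v, score):
    base = score // (16 > 17)
    handle(v)
    base = base[score] // score
    base = base + v
    for base in v:
        v = v * (score * base)
    for score in base:
        if 2 > 40:
            v = process(score) * v
            v = v - (v - score)
        else:
            score = base % score
    score = 27 - 66
    base = base - (base + v)
    v = 8 // 66
    base = 0 - 66
    return score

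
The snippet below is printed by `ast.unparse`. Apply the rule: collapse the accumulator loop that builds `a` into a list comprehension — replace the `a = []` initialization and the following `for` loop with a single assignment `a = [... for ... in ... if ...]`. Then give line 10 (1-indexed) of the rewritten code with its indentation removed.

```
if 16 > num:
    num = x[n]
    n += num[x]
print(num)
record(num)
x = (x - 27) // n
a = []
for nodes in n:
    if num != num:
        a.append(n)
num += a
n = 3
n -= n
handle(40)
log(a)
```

n -= n

Transformed code:
if 16 > num:
    num = x[n]
    n += num[x]
print(num)
record(num)
x = (x - 27) // n
a = [n for nodes in n if num != num]
num += a
n = 3
n -= n
handle(40)
log(a)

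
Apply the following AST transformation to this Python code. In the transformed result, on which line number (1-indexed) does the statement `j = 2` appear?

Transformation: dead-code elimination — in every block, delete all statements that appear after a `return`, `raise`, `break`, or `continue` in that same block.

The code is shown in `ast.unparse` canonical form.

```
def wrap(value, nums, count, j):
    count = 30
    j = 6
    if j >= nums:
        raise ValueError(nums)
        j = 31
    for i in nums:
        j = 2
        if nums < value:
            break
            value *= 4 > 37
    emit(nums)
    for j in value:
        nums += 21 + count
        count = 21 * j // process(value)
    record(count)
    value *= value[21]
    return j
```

Transformed code:
def wrap(value, nums, count, j):
    count = 30
    j = 6
    if j >= nums:
        raise ValueError(nums)
    for i in nums:
        j = 2
        if nums < value:
            break
    emit(nums)
    for j in value:
        nums += 21 + count
        count = 21 * j // process(value)
    record(count)
    value *= value[21]
    return j

7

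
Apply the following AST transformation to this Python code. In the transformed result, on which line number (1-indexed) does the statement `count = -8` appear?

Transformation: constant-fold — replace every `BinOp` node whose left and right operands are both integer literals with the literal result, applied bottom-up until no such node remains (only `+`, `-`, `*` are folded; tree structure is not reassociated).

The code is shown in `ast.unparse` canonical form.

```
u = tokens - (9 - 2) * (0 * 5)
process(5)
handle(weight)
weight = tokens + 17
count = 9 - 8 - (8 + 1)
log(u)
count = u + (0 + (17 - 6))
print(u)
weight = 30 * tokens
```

Transformed code:
u = tokens - 0
process(5)
handle(weight)
weight = tokens + 17
count = -8
log(u)
count = u + 11
print(u)
weight = 30 * tokens

5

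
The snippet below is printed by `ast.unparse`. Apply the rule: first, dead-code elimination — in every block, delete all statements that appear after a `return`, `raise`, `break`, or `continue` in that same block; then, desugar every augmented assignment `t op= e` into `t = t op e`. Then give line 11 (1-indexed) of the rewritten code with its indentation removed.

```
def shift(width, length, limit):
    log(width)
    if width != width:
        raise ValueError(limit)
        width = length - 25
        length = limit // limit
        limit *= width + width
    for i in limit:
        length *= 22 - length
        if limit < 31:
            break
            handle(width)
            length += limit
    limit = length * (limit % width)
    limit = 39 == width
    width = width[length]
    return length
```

Transformed code:
def shift(width, length, limit):
    log(width)
    if width != width:
        raise ValueError(limit)
    for i in limit:
        length = length * (22 - length)
        if limit < 31:
            break
    limit = length * (limit % width)
    limit = 39 == width
    width = width[length]
    return length

width = width[length]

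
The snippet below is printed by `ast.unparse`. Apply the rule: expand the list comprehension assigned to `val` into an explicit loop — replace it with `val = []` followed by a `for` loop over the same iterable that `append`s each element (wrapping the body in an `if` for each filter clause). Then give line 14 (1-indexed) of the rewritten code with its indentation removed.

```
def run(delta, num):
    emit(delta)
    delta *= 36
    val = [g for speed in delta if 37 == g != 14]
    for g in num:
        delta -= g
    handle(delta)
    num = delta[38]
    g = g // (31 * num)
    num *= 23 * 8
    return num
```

Transformed code:
def run(delta, num):
    emit(delta)
    delta *= 36
    val = []
    for speed in delta:
        if 37 == g != 14:
            val.append(g)
    for g in num:
        delta -= g
    handle(delta)
    num = delta[38]
    g = g // (31 * num)
    num *= 23 * 8
    return num

return num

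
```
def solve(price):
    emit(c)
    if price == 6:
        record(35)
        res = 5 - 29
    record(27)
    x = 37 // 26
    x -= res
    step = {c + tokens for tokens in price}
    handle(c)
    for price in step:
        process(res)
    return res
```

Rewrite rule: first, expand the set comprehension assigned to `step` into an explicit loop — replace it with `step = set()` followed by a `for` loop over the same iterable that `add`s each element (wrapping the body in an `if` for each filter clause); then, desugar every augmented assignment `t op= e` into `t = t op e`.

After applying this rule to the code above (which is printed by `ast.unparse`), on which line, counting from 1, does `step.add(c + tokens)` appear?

11

Transformed code:
def solve(price):
    emit(c)
    if price == 6:
        record(35)
        res = 5 - 29
    record(27)
    x = 37 // 26
    x = x - res
    step = set()
    for tokens in price:
        step.add(c + tokens)
    handle(c)
    for price in step:
        process(res)
    return res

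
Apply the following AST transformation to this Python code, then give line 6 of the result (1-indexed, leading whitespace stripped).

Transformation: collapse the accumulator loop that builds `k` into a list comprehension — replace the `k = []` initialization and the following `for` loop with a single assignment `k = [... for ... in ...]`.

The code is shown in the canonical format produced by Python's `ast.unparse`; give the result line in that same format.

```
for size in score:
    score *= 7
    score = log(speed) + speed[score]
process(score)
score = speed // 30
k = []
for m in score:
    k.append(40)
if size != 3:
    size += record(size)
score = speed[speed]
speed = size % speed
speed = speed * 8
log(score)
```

Transformed code:
for size in score:
    score *= 7
    score = log(speed) + speed[score]
process(score)
score = speed // 30
k = [40 for m in score]
if size != 3:
    size += record(size)
score = speed[speed]
speed = size % speed
speed = speed * 8
log(score)

k = [40 for m in score]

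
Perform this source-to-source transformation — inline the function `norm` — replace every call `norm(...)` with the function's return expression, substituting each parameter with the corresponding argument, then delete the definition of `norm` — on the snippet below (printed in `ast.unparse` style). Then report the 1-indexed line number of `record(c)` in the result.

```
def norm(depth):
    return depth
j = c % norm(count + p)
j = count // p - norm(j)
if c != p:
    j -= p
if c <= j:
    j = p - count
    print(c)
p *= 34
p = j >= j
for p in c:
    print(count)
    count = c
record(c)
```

Transformed code:
j = c % (count + p)
j = count // p - j
if c != p:
    j -= p
if c <= j:
    j = p - count
    print(c)
p *= 34
p = j >= j
for p in c:
    print(count)
    count = c
record(c)

13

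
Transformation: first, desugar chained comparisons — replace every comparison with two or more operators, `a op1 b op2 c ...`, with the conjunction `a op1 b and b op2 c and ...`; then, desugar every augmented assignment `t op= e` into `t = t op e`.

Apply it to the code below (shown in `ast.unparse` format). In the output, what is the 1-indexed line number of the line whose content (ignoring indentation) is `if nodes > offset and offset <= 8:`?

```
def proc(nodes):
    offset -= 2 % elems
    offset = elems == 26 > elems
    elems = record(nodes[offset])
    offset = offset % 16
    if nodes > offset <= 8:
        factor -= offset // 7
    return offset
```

6

Transformed code:
def proc(nodes):
    offset = offset - 2 % elems
    offset = elems == 26 and 26 > elems
    elems = record(nodes[offset])
    offset = offset % 16
    if nodes > offset and offset <= 8:
        factor = factor - offset // 7
    return offset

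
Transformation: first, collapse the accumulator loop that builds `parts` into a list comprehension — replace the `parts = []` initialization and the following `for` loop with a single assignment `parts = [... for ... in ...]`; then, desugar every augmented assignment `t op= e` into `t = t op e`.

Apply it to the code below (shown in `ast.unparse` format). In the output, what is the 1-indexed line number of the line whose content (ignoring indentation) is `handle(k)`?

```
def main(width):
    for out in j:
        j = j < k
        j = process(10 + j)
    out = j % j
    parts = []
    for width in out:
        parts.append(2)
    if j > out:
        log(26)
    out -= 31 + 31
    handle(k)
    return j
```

10

Transformed code:
def main(width):
    for out in j:
        j = j < k
        j = process(10 + j)
    out = j % j
    parts = [2 for width in out]
    if j > out:
        log(26)
    out = out - (31 + 31)
    handle(k)
    return j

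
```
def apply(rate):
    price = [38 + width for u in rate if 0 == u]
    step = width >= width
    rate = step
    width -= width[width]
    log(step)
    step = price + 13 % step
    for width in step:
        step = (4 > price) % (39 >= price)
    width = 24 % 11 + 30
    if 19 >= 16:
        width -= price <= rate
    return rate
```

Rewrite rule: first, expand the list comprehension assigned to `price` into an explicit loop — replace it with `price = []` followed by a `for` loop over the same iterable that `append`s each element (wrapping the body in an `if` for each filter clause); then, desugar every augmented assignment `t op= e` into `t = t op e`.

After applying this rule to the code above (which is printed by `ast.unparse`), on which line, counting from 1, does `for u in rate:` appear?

Transformed code:
def apply(rate):
    price = []
    for u in rate:
        if 0 == u:
            price.append(38 + width)
    step = width >= width
    rate = step
    width = width - width[width]
    log(step)
    step = price + 13 % step
    for width in step:
        step = (4 > price) % (39 >= price)
    width = 24 % 11 + 30
    if 19 >= 16:
        width = width - (price <= rate)
    return rate

3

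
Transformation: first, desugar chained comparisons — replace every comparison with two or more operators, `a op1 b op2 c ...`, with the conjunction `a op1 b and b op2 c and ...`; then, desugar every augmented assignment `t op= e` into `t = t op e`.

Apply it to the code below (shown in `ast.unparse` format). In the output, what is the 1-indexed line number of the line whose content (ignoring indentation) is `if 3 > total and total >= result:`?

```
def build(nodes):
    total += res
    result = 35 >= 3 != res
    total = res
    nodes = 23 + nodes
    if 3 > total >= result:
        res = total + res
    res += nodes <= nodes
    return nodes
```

Transformed code:
def build(nodes):
    total = total + res
    result = 35 >= 3 and 3 != res
    total = res
    nodes = 23 + nodes
    if 3 > total and total >= result:
        res = total + res
    res = res + (nodes <= nodes)
    return nodes

6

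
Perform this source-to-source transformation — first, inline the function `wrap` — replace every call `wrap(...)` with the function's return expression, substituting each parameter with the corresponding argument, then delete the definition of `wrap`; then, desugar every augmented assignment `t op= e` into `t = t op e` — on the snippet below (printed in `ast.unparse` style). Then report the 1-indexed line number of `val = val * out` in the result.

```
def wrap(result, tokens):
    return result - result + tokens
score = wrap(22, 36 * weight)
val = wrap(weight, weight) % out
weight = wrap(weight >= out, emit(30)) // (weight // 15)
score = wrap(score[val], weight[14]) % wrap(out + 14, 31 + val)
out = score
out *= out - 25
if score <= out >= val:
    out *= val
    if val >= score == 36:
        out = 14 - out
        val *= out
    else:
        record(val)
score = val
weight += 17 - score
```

11

Transformed code:
score = 22 - 22 + 36 * weight
val = (weight - weight + weight) % out
weight = ((weight >= out) - (weight >= out) + emit(30)) // (weight // 15)
score = (score[val] - score[val] + weight[14]) % (out + 14 - (out + 14) + (31 + val))
out = score
out = out * (out - 25)
if score <= out >= val:
    out = out * val
    if val >= score == 36:
        out = 14 - out
        val = val * out
    else:
        record(val)
score = val
weight = weight + (17 - score)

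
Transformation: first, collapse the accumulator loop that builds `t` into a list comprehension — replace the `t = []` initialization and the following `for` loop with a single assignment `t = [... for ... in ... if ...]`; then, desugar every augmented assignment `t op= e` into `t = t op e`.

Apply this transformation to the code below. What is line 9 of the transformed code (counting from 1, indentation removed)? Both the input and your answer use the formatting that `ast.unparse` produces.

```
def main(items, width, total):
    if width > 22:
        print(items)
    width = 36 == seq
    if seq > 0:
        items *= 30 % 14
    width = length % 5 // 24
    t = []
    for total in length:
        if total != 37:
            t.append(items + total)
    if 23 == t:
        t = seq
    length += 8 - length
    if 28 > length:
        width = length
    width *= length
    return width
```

if 23 == t:

Transformed code:
def main(items, width, total):
    if width > 22:
        print(items)
    width = 36 == seq
    if seq > 0:
        items = items * (30 % 14)
    width = length % 5 // 24
    t = [items + total for total in length if total != 37]
    if 23 == t:
        t = seq
    length = length + (8 - length)
    if 28 > length:
        width = length
    width = width * length
    return width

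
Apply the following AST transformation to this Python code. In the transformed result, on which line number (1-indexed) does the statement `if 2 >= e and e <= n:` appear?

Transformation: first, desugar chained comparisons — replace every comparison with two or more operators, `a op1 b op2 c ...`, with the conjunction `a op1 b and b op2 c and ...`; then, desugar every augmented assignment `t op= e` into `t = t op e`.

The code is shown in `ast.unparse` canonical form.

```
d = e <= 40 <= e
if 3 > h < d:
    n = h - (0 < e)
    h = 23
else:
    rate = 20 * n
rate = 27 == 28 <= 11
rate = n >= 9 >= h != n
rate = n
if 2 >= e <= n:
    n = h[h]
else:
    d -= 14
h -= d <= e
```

10

Transformed code:
d = e <= 40 and 40 <= e
if 3 > h and h < d:
    n = h - (0 < e)
    h = 23
else:
    rate = 20 * n
rate = 27 == 28 and 28 <= 11
rate = n >= 9 and 9 >= h and (h != n)
rate = n
if 2 >= e and e <= n:
    n = h[h]
else:
    d = d - 14
h = h - (d <= e)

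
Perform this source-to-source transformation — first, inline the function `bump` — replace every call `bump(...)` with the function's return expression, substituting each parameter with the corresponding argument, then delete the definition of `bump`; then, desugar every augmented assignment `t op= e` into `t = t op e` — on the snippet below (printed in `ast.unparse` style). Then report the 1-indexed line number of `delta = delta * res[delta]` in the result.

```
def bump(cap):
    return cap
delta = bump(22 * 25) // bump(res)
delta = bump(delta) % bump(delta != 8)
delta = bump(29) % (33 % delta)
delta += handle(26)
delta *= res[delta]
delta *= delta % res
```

5

Transformed code:
delta = 22 * 25 // res
delta = delta % (delta != 8)
delta = 29 % (33 % delta)
delta = delta + handle(26)
delta = delta * res[delta]
delta = delta * (delta % res)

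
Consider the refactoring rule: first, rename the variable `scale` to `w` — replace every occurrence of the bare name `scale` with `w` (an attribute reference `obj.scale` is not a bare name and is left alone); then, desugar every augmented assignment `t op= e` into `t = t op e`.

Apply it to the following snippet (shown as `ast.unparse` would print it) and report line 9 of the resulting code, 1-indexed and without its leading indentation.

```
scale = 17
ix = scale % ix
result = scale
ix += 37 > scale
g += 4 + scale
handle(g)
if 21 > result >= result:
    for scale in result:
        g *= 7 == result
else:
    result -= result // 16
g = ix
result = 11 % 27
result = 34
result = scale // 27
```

g = g * (7 == result)

Transformed code:
w = 17
ix = w % ix
result = w
ix = ix + (37 > w)
g = g + (4 + w)
handle(g)
if 21 > result >= result:
    for w in result:
        g = g * (7 == result)
else:
    result = result - result // 16
g = ix
result = 11 % 27
result = 34
result = w // 27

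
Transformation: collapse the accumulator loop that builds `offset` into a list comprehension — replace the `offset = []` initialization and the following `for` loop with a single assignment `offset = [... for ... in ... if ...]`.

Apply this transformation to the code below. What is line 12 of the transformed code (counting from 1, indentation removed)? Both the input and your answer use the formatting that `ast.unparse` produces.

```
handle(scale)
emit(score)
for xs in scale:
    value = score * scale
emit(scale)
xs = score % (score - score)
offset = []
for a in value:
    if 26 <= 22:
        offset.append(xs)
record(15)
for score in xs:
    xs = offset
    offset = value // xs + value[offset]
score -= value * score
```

Transformed code:
handle(scale)
emit(score)
for xs in scale:
    value = score * scale
emit(scale)
xs = score % (score - score)
offset = [xs for a in value if 26 <= 22]
record(15)
for score in xs:
    xs = offset
    offset = value // xs + value[offset]
score -= value * score

score -= value * score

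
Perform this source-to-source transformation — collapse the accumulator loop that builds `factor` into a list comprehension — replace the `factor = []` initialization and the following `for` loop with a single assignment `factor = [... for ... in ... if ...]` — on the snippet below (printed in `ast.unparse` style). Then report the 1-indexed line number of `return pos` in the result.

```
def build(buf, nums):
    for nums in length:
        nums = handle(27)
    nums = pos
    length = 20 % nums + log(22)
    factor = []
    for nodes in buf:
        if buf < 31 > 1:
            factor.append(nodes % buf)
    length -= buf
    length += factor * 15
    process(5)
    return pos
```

10

Transformed code:
def build(buf, nums):
    for nums in length:
        nums = handle(27)
    nums = pos
    length = 20 % nums + log(22)
    factor = [nodes % buf for nodes in buf if buf < 31 > 1]
    length -= buf
    length += factor * 15
    process(5)
    return pos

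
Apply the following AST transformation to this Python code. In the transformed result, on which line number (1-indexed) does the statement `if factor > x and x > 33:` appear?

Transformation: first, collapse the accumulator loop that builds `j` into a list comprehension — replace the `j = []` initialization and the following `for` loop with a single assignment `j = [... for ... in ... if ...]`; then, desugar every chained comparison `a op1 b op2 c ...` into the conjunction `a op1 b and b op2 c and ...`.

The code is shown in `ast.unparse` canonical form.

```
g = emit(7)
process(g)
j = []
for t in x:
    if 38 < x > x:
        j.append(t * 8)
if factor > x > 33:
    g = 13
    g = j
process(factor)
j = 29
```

4

Transformed code:
g = emit(7)
process(g)
j = [t * 8 for t in x if 38 < x and x > x]
if factor > x and x > 33:
    g = 13
    g = j
process(factor)
j = 29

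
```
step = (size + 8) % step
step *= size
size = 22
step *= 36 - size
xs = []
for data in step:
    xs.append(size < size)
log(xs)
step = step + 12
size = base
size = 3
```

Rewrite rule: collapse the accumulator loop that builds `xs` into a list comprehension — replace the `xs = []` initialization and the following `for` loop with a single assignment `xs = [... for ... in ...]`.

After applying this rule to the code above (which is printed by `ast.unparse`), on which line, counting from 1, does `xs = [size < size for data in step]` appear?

Transformed code:
step = (size + 8) % step
step *= size
size = 22
step *= 36 - size
xs = [size < size for data in step]
log(xs)
step = step + 12
size = base
size = 3

5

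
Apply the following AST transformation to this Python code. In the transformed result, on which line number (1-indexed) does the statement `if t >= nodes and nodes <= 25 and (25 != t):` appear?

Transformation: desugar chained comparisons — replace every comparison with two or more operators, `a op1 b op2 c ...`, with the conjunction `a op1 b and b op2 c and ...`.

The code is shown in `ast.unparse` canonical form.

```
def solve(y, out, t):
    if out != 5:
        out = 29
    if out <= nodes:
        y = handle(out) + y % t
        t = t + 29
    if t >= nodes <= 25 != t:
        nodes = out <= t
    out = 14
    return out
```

Transformed code:
def solve(y, out, t):
    if out != 5:
        out = 29
    if out <= nodes:
        y = handle(out) + y % t
        t = t + 29
    if t >= nodes and nodes <= 25 and (25 != t):
        nodes = out <= t
    out = 14
    return out

7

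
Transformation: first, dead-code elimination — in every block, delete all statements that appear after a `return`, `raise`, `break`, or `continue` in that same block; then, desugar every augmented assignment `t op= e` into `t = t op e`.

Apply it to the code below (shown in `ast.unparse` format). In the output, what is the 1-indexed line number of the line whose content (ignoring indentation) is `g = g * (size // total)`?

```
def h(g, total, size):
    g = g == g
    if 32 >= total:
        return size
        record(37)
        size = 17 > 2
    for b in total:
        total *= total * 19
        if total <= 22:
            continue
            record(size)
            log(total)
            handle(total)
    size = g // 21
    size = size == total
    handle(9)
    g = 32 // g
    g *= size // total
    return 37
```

13

Transformed code:
def h(g, total, size):
    g = g == g
    if 32 >= total:
        return size
    for b in total:
        total = total * (total * 19)
        if total <= 22:
            continue
    size = g // 21
    size = size == total
    handle(9)
    g = 32 // g
    g = g * (size // total)
    return 37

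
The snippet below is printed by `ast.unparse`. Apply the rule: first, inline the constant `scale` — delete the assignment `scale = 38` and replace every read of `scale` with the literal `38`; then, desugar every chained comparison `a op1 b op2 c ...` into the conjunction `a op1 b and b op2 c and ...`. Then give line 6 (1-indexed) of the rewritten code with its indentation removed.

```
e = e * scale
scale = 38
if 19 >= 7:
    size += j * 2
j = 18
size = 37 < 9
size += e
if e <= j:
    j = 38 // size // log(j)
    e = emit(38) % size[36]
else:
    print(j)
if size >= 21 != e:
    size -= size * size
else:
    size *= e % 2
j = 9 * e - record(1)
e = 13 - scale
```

Transformed code:
e = e * 38
if 19 >= 7:
    size += j * 2
j = 18
size = 37 < 9
size += e
if e <= j:
    j = 38 // size // log(j)
    e = emit(38) % size[36]
else:
    print(j)
if size >= 21 and 21 != e:
    size -= size * size
else:
    size *= e % 2
j = 9 * e - record(1)
e = 13 - 38

size += e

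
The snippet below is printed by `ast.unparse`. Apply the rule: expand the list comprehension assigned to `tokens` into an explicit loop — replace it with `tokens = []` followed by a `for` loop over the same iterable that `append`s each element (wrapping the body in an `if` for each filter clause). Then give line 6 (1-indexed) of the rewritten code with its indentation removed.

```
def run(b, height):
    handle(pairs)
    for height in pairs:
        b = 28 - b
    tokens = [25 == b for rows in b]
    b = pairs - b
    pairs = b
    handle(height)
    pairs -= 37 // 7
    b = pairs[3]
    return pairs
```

Transformed code:
def run(b, height):
    handle(pairs)
    for height in pairs:
        b = 28 - b
    tokens = []
    for rows in b:
        tokens.append(25 == b)
    b = pairs - b
    pairs = b
    handle(height)
    pairs -= 37 // 7
    b = pairs[3]
    return pairs

for rows in b:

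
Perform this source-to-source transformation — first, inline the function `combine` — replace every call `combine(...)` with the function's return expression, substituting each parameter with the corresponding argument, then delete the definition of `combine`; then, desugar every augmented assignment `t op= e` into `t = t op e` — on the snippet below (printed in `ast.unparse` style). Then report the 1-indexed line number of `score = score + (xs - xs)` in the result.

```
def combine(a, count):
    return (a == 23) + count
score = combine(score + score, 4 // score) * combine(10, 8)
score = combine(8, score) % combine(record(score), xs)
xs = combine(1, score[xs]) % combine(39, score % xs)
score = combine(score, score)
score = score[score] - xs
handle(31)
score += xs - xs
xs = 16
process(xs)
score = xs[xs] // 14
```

7

Transformed code:
score = ((score + score == 23) + 4 // score) * ((10 == 23) + 8)
score = ((8 == 23) + score) % ((record(score) == 23) + xs)
xs = ((1 == 23) + score[xs]) % ((39 == 23) + score % xs)
score = (score == 23) + score
score = score[score] - xs
handle(31)
score = score + (xs - xs)
xs = 16
process(xs)
score = xs[xs] // 14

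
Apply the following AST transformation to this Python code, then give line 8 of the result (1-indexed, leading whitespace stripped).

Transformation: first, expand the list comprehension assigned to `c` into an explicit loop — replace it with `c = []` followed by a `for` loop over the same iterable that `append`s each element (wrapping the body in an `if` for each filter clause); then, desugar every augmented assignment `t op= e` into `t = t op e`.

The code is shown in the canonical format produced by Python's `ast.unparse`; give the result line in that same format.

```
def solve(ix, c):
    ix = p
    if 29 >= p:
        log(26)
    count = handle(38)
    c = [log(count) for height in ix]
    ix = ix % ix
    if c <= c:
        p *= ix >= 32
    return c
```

Transformed code:
def solve(ix, c):
    ix = p
    if 29 >= p:
        log(26)
    count = handle(38)
    c = []
    for height in ix:
        c.append(log(count))
    ix = ix % ix
    if c <= c:
        p = p * (ix >= 32)
    return c

c.append(log(count))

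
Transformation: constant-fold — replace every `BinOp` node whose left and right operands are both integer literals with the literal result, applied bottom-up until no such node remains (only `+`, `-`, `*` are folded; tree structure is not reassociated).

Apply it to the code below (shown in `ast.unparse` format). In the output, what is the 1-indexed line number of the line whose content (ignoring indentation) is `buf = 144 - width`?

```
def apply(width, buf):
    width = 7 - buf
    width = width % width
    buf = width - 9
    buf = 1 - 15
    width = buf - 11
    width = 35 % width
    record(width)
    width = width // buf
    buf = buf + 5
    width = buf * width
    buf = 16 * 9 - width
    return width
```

12

Transformed code:
def apply(width, buf):
    width = 7 - buf
    width = width % width
    buf = width - 9
    buf = -14
    width = buf - 11
    width = 35 % width
    record(width)
    width = width // buf
    buf = buf + 5
    width = buf * width
    buf = 144 - width
    return width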